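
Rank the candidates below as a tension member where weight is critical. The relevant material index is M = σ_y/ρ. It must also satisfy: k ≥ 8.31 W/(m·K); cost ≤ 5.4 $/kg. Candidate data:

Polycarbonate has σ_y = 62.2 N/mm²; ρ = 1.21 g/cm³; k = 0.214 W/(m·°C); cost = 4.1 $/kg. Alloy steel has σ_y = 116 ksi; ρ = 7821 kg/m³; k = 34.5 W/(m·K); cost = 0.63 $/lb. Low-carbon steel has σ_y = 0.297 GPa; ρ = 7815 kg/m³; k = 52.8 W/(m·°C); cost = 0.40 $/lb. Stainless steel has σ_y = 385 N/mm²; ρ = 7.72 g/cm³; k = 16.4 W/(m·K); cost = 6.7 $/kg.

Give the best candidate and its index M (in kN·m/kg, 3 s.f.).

Screen on constraints: k ≥ 8.31 W/(m·K); cost ≤ 5.4 $/kg. Survivors: alloy steel, low-carbon steel.
In SI units:
  alloy steel: σ_y = 799.8 MPa, ρ = 7821 kg/m³
  low-carbon steel: σ_y = 297.0 MPa, ρ = 7815 kg/m³
  alloy steel: M = 102 kN·m/kg
  low-carbon steel: M = 38.0 kN·m/kg
The maximum is for alloy steel.

alloy steel, M = 102 kN·m/kg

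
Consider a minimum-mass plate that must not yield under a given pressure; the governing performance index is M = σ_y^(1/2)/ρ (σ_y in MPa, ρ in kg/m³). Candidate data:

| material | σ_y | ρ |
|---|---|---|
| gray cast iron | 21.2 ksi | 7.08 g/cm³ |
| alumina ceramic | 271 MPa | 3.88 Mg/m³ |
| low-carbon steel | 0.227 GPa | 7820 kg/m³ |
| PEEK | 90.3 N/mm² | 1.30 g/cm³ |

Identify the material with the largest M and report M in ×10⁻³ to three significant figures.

After converting to SI:
  gray cast iron: σ_y = 146.2 MPa, ρ = 7080 kg/m³
  alumina ceramic: σ_y = 271.0 MPa, ρ = 3880 kg/m³
  low-carbon steel: σ_y = 227.0 MPa, ρ = 7820 kg/m³
  PEEK: σ_y = 90.30 MPa, ρ = 1300 kg/m³
  PEEK: M = 7.31×10⁻³
  alumina ceramic: M = 4.24×10⁻³
  low-carbon steel: M = 1.93×10⁻³
  gray cast iron: M = 1.71×10⁻³
PEEK ranks first.

PEEK, M = 7.31×10⁻³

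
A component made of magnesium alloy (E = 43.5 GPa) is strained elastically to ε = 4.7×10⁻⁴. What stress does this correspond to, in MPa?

σ = E·ε = 43500 MPa × 4.7×10⁻⁴ = 20.4 MPa.

20.4 MPa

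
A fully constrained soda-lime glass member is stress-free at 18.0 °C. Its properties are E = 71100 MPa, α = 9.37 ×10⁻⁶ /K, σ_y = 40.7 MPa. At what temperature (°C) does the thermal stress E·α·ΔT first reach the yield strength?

79.1 °C

E = 71100 MPa = 71.10 GPa.
E·α·ΔT = 40.70 MPa ⇒ ΔT = 40.70 / (71.10×10³ × 9.37×10⁻⁶) = 61.09 K.
T = 18.0 + 61.09 = 79.09 °C.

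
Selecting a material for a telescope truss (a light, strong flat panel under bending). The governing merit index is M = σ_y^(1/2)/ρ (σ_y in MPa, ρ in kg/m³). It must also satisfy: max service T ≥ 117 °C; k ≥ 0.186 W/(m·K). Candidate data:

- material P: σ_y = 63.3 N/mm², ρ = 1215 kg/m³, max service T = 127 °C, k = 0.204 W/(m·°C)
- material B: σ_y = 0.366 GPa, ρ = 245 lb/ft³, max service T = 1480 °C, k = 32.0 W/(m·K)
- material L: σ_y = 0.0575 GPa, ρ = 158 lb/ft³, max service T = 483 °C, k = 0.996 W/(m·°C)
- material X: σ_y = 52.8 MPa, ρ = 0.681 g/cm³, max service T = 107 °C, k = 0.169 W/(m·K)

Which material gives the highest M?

Screen on constraints: max service T ≥ 117 °C; k ≥ 0.186 W/(m·K). Survivors: material P, material B, material L.
In SI units:
  material P: σ_y = 63.30 MPa, ρ = 1215 kg/m³
  material B: σ_y = 366.0 MPa, ρ = 3925 kg/m³
  material L: σ_y = 57.50 MPa, ρ = 2531 kg/m³
  material P: M = 6.55×10⁻³
  material B: M = 4.87×10⁻³
  material L: M = 3.00×10⁻³
The maximum is for material P.

material P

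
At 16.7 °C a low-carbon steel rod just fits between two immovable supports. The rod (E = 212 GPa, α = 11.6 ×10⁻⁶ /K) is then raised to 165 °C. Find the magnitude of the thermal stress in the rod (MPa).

ΔT = 148.3 K. Constrained thermal stress σ = E·α·ΔT = 212.0×10³ MPa × 11.6×10⁻⁶ × 148.3 = 365 MPa (compressive).

365 MPa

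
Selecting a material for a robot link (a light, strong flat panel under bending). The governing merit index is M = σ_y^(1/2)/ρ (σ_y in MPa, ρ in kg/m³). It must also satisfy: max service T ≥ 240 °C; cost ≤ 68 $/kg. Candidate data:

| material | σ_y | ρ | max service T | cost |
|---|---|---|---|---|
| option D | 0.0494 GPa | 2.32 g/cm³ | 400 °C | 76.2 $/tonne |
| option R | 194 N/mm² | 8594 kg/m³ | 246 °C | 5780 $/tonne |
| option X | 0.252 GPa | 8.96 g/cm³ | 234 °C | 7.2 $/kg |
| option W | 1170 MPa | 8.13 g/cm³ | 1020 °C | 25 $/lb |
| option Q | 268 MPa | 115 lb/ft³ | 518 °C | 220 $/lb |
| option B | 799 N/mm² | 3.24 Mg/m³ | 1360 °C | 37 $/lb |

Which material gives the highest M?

Screen on constraints: max service T ≥ 240 °C; cost ≤ 68 $/kg. Survivors: option D, option R, option W.
In SI units:
  option D: σ_y = 49.40 MPa, ρ = 2320 kg/m³
  option R: σ_y = 194.0 MPa, ρ = 8594 kg/m³
  option W: σ_y = 1170 MPa, ρ = 8130 kg/m³
  option W: M = 4.21×10⁻³
  option D: M = 3.03×10⁻³
  option R: M = 1.62×10⁻³
Option W ranks first.

option W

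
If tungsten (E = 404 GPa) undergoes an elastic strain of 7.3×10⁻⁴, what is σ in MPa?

295 MPa

σ = E·ε = 404000 MPa × 7.3×10⁻⁴ = 295 MPa.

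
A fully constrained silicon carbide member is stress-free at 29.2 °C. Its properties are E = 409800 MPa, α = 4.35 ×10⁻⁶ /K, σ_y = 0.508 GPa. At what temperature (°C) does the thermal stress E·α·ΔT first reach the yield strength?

314 °C

E = 409800 MPa = 409.8 GPa.
σ_y = 0.508 GPa = 508.0 MPa.
E·α·ΔT = 508.0 MPa ⇒ ΔT = 508.0 / (409.8×10³ × 4.35×10⁻⁶) = 285.0 K.
T = 29.2 + 285.0 = 314.2 °C.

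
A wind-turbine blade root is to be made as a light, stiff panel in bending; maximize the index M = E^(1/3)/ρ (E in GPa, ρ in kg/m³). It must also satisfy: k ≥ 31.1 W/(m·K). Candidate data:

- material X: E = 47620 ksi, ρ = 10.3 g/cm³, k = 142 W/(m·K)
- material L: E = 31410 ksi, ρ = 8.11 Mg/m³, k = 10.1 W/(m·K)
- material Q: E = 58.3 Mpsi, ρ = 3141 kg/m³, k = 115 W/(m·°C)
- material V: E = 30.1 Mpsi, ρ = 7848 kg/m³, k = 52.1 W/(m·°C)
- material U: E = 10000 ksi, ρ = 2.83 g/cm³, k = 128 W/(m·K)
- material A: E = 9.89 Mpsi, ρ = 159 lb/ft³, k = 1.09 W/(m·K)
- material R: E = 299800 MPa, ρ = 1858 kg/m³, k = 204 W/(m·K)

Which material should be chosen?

material R

Screen on constraints: k ≥ 31.1 W/(m·K). Survivors: material X, material Q, material V, material U, material R.
Normalizing units and computing the index:
  material X: E = 328.3 GPa, ρ = 10300 kg/m³
  material Q: E = 402.0 GPa, ρ = 3141 kg/m³
  material V: E = 207.5 GPa, ρ = 7848 kg/m³
  material U: E = 68.95 GPa, ρ = 2830 kg/m³
  material R: E = 299.8 GPa, ρ = 1858 kg/m³
  material R: M = 3.60×10⁻³
  material Q: M = 2.35×10⁻³
  material U: M = 1.45×10⁻³
  material V: M = 0.754×10⁻³
  material X: M = 0.670×10⁻³
Highest index: material R.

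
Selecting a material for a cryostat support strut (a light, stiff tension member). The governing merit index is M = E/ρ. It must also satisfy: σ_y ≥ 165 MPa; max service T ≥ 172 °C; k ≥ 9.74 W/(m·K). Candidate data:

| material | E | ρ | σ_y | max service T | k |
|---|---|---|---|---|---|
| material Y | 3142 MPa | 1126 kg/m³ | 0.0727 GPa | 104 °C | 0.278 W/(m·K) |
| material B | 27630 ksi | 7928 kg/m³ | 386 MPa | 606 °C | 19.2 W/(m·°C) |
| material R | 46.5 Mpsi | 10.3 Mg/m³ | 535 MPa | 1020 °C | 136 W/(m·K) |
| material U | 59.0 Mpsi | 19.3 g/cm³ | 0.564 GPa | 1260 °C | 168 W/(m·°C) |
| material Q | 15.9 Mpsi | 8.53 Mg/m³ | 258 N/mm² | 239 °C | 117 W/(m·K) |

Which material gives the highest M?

material R

Screen on constraints: σ_y ≥ 165 MPa; max service T ≥ 172 °C; k ≥ 9.74 W/(m·K). Survivors: material B, material R, material U, material Q.
After converting to SI:
  material B: E = 190.5 GPa, ρ = 7928 kg/m³
  material R: E = 320.6 GPa, ρ = 10300 kg/m³
  material U: E = 406.8 GPa, ρ = 19300 kg/m³
  material Q: E = 109.6 GPa, ρ = 8530 kg/m³
  material R: M = 31.1 MN·m/kg
  material B: M = 24.0 MN·m/kg
  material U: M = 21.1 MN·m/kg
  material Q: M = 12.9 MN·m/kg
Material R has the largest M.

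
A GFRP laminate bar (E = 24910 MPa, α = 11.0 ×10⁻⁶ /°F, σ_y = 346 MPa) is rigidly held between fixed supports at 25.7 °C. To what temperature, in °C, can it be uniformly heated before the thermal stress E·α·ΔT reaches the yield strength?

E = 24910 MPa = 24.91 GPa.
α = 11.0×10⁻⁶/°F × 9/5 = 19.8×10⁻⁶/K.
E·α·ΔT = 346.0 MPa ⇒ ΔT = 346.0 / (24.91×10³ × 19.8×10⁻⁶) = 701.5 K.
T = 25.7 + 701.5 = 727.2 °C.

727 °C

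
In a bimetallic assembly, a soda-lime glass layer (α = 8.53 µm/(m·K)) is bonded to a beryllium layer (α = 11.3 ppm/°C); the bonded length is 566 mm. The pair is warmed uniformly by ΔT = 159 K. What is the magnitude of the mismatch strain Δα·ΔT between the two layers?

Δα = |8.53 − 11.3|×10⁻⁶/K = 2.77×10⁻⁶/K.
Mismatch strain = Δα·ΔT = 2.77×10⁻⁶ × 159.0 = 4.40×10⁻⁴.

4.40×10⁻⁴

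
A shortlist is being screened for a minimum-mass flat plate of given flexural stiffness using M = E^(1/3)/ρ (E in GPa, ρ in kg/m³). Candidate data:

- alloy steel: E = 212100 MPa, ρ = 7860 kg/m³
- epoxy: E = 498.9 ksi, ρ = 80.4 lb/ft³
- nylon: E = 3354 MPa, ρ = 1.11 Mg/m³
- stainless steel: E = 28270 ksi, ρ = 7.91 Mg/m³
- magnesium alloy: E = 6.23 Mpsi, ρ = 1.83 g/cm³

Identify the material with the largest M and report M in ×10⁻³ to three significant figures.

Putting every candidate on a common basis:
  alloy steel: E = 212.1 GPa, ρ = 7860 kg/m³
  epoxy: E = 3.440 GPa, ρ = 1288 kg/m³
  nylon: E = 3.354 GPa, ρ = 1110 kg/m³
  stainless steel: E = 194.9 GPa, ρ = 7910 kg/m³
  magnesium alloy: E = 42.95 GPa, ρ = 1830 kg/m³
  magnesium alloy: M = 1.91×10⁻³
  nylon: M = 1.35×10⁻³
  epoxy: M = 1.17×10⁻³
  alloy steel: M = 0.759×10⁻³
  stainless steel: M = 0.733×10⁻³
The maximum is for magnesium alloy.

magnesium alloy, M = 1.91×10⁻³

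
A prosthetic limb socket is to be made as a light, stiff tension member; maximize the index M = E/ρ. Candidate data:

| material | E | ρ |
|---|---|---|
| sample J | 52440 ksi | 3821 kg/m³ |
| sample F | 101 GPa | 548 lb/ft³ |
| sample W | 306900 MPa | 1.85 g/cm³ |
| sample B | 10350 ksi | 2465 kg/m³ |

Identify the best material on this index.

sample W

In SI units:
  sample J: E = 361.6 GPa, ρ = 3821 kg/m³
  sample F: E = 101.0 GPa, ρ = 8778 kg/m³
  sample W: E = 306.9 GPa, ρ = 1850 kg/m³
  sample B: E = 71.36 GPa, ρ = 2465 kg/m³
  sample W: M = 166 MN·m/kg
  sample J: M = 94.6 MN·m/kg
  sample B: M = 28.9 MN·m/kg
  sample F: M = 11.5 MN·m/kg
Sample W ranks first.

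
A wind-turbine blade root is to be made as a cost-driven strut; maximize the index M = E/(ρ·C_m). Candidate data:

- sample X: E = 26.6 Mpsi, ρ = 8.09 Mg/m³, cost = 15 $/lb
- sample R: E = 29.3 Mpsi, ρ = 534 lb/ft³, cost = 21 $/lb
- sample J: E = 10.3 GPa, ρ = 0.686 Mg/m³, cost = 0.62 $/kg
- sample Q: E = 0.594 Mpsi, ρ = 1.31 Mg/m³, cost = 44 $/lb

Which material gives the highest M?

Normalizing units and computing the index:
  sample X: E = 183.4 GPa, ρ = 8090 kg/m³, cost = 33.07 $/kg
  sample R: E = 202.0 GPa, ρ = 8554 kg/m³, cost = 46.30 $/kg
  sample J: E = 10.30 GPa, ρ = 686.0 kg/m³, cost = 0.6200 $/kg
  sample Q: E = 4.095 GPa, ρ = 1310 kg/m³, cost = 97.00 $/kg
  sample J: M = 24.2 MN·m per $
  sample X: M = 0.686 MN·m per $
  sample R: M = 0.510 MN·m per $
  sample Q: M = 0.0322 MN·m per $
Highest index: sample J.

sample J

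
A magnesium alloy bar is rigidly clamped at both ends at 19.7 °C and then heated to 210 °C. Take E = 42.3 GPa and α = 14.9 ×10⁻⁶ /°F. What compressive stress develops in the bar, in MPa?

α = 14.9×10⁻⁶/°F × 9/5 = 26.8×10⁻⁶/K.
ΔT = 190.3 K. Constrained thermal stress σ = E·α·ΔT = 42.30×10³ MPa × 26.8×10⁻⁶ × 190.3 = 216 MPa (compressive).

216 MPa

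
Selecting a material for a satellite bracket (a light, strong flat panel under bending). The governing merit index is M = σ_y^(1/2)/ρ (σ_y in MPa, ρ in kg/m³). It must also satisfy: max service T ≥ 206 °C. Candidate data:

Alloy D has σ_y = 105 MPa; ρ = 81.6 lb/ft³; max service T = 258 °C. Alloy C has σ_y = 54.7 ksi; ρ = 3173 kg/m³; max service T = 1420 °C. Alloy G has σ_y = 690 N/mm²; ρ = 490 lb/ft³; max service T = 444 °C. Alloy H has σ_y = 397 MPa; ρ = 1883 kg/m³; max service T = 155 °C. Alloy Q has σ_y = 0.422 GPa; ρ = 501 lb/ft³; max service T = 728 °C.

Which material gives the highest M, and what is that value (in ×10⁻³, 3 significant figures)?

alloy D, M = 7.84×10⁻³

Screen on constraints: max service T ≥ 206 °C. Survivors: alloy D, alloy C, alloy G, alloy Q.
Putting every candidate on a common basis:
  alloy D: σ_y = 105.0 MPa, ρ = 1307 kg/m³
  alloy C: σ_y = 377.1 MPa, ρ = 3173 kg/m³
  alloy G: σ_y = 690.0 MPa, ρ = 7849 kg/m³
  alloy Q: σ_y = 422.0 MPa, ρ = 8025 kg/m³
  alloy D: M = 7.84×10⁻³
  alloy C: M = 6.12×10⁻³
  alloy G: M = 3.35×10⁻³
  alloy Q: M = 2.56×10⁻³
The maximum is for alloy D.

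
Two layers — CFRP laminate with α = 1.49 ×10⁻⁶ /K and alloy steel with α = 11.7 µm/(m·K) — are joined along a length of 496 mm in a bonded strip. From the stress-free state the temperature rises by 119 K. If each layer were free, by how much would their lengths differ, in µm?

Δα = |1.49 − 11.7|×10⁻⁶/K = 10.2×10⁻⁶/K.
ΔL_mismatch = Δα·L·ΔT = 10.2×10⁻⁶ × 496.0 mm × 119.0 K = 603 µm.

603 µm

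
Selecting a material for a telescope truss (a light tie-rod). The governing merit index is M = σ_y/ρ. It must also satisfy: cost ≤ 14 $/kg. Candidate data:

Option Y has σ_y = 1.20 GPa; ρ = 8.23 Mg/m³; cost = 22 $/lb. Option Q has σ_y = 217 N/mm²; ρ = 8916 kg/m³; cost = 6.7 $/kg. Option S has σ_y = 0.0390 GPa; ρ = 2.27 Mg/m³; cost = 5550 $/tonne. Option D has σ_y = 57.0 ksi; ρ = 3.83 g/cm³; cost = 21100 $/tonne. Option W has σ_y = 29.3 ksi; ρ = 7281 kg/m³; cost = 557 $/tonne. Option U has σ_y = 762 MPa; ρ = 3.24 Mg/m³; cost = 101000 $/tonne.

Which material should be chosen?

option W

Screen on constraints: cost ≤ 14 $/kg. Survivors: option Q, option S, option W.
Normalizing units and computing the index:
  option Q: σ_y = 217.0 MPa, ρ = 8916 kg/m³
  option S: σ_y = 39.00 MPa, ρ = 2270 kg/m³
  option W: σ_y = 202.0 MPa, ρ = 7281 kg/m³
  option W: M = 27.7 kN·m/kg
  option Q: M = 24.3 kN·m/kg
  option S: M = 17.2 kN·m/kg
Option W has the largest M.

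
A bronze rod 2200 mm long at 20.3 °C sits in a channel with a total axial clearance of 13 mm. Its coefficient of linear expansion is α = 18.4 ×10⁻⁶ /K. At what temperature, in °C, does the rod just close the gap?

341 °C

α·L₀·ΔT = 13.0 mm ⇒ ΔT = 13.0 / (18.4×10⁻⁶ × 2200.0) = 321.1 K.
T = 20.3 + 321.1 = 341.4 °C.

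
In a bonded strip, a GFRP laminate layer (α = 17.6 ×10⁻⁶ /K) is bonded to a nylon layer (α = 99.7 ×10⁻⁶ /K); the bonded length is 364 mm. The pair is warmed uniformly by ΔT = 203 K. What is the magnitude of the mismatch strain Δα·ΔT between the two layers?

Δα = |17.6 − 99.7|×10⁻⁶/K = 82.1×10⁻⁶/K.
Mismatch strain = Δα·ΔT = 82.1×10⁻⁶ × 203.0 = 0.0167.

0.0167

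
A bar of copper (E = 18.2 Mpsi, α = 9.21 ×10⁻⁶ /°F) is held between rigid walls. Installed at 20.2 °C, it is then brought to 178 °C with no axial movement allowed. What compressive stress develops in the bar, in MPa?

E = 18.2 Mpsi = 125.5 GPa.
α = 9.21×10⁻⁶/°F × 9/5 = 16.6×10⁻⁶/K.
ΔT = 157.8 K. Constrained thermal stress σ = E·α·ΔT = 125.5×10³ MPa × 16.6×10⁻⁶ × 157.8 = 328 MPa (compressive).

328 MPa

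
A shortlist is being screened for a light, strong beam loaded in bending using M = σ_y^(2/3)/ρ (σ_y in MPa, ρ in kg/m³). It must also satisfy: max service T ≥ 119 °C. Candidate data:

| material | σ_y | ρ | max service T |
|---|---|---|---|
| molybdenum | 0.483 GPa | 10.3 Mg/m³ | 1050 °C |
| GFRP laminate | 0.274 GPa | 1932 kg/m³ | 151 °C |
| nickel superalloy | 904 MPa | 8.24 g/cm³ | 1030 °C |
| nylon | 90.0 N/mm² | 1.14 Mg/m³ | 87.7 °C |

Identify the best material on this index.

Screen on constraints: max service T ≥ 119 °C. Survivors: molybdenum, GFRP laminate, nickel superalloy.
Convert each candidate to consistent units, then evaluate M:
  molybdenum: σ_y = 483.0 MPa, ρ = 10300 kg/m³
  GFRP laminate: σ_y = 274.0 MPa, ρ = 1932 kg/m³
  nickel superalloy: σ_y = 904.0 MPa, ρ = 8240 kg/m³
  GFRP laminate: M = 21.8×10⁻³
  nickel superalloy: M = 11.3×10⁻³
  molybdenum: M = 5.98×10⁻³
GFRP laminate has the largest M.

GFRP laminate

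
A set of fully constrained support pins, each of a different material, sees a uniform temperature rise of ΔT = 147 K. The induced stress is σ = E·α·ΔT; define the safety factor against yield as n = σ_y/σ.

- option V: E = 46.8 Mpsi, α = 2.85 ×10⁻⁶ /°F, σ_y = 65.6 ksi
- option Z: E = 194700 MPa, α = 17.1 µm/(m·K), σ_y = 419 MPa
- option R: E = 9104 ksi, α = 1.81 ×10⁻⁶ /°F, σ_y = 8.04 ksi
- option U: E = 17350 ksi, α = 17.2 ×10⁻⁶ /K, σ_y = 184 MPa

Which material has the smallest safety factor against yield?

In consistent units (E in GPa, α in ×10⁻⁶/K, σ_y in MPa):
  option V: E = 322.7, α = 5.13, σ_y = 452.3 → σ = 243 MPa, n = 1.86
  option Z: E = 194.7, α = 17.1, σ_y = 419.0 → σ = 489 MPa, n = 0.856
  option R: E = 62.77, α = 3.26, σ_y = 55.43 → σ = 30.1 MPa, n = 1.84
  option U: E = 119.6, α = 17.2, σ_y = 184.0 → σ = 302 MPa, n = 0.608
Option U has the lowest safety factor, n = 0.608.

option U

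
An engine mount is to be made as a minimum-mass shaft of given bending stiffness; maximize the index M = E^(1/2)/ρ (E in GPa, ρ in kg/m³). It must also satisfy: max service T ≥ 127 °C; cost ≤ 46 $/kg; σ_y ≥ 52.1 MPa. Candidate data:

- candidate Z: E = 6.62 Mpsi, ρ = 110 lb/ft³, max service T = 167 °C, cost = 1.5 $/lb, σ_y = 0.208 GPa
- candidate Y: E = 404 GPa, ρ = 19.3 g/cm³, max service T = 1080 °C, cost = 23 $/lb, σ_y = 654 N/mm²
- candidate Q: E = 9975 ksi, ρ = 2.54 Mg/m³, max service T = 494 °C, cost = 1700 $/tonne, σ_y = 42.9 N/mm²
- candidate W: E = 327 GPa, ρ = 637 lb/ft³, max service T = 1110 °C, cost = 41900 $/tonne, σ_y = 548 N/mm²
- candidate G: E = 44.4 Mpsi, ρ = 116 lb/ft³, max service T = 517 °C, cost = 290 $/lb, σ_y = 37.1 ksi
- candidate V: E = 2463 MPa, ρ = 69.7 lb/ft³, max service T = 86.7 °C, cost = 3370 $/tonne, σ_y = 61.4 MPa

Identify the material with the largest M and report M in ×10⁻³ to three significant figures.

Screen on constraints: max service T ≥ 127 °C; cost ≤ 46 $/kg; σ_y ≥ 52.1 MPa. Survivors: candidate Z, candidate W.
Convert each candidate to consistent units, then evaluate M:
  candidate Z: E = 45.64 GPa, ρ = 1762 kg/m³
  candidate W: E = 327.0 GPa, ρ = 10200 kg/m³
  candidate Z: M = 3.83×10⁻³
  candidate W: M = 1.77×10⁻³
Candidate Z has the largest M.

candidate Z, M = 3.83×10⁻³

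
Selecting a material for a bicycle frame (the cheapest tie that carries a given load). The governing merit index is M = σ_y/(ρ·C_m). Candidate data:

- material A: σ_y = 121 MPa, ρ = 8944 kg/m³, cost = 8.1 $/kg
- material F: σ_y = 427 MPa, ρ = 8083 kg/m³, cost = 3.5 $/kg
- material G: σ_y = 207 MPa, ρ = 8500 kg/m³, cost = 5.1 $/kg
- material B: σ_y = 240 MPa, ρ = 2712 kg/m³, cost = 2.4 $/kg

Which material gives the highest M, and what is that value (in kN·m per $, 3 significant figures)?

Evaluate M for each candidate:
  material B: M = 36.9 kN·m per $
  material F: M = 15.1 kN·m per $
  material G: M = 4.78 kN·m per $
  material A: M = 1.67 kN·m per $
Highest index: material B.

material B, M = 36.9 kN·m per $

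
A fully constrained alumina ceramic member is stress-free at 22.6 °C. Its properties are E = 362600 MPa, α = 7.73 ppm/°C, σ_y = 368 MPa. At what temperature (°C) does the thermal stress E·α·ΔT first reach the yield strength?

E = 362600 MPa = 362.6 GPa.
E·α·ΔT = 368.0 MPa ⇒ ΔT = 368.0 / (362.6×10³ × 7.73×10⁻⁶) = 131.3 K.
T = 22.6 + 131.3 = 153.9 °C.

154 °C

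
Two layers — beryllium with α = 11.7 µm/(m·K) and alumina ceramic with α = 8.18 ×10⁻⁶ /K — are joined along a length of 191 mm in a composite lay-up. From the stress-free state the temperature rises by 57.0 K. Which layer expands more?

α(beryllium) = 11.7×10⁻⁶/K vs α(alumina ceramic) = 8.18×10⁻⁶/K.
Higher α expands more for the same ΔT: beryllium.

beryllium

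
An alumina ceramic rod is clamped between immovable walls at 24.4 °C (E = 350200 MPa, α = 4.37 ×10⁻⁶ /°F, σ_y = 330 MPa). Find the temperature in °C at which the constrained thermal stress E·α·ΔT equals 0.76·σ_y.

E = 350200 MPa = 350.2 GPa.
α = 4.37×10⁻⁶/°F × 9/5 = 7.87×10⁻⁶/K.
E·α·ΔT = 250.8 MPa ⇒ ΔT = 250.8 / (350.2×10³ × 7.87×10⁻⁶) = 91.05 K.
T = 24.4 + 91.05 = 115.4 °C.

115 °C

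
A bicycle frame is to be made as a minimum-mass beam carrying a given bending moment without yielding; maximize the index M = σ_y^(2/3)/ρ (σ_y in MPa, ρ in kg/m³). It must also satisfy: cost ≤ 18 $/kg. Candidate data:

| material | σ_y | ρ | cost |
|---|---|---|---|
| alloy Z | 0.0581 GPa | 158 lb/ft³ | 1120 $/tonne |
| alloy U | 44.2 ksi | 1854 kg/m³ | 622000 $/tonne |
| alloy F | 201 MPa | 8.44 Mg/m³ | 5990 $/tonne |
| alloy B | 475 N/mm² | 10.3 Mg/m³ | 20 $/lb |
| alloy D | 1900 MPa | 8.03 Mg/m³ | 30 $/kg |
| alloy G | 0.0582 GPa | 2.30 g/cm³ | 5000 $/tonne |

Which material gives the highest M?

alloy G

Screen on constraints: cost ≤ 18 $/kg. Survivors: alloy Z, alloy F, alloy G.
After converting to SI:
  alloy Z: σ_y = 58.10 MPa, ρ = 2531 kg/m³
  alloy F: σ_y = 201.0 MPa, ρ = 8440 kg/m³
  alloy G: σ_y = 58.20 MPa, ρ = 2300 kg/m³
  alloy G: M = 6.53×10⁻³
  alloy Z: M = 5.93×10⁻³
  alloy F: M = 4.07×10⁻³
Alloy G ranks first.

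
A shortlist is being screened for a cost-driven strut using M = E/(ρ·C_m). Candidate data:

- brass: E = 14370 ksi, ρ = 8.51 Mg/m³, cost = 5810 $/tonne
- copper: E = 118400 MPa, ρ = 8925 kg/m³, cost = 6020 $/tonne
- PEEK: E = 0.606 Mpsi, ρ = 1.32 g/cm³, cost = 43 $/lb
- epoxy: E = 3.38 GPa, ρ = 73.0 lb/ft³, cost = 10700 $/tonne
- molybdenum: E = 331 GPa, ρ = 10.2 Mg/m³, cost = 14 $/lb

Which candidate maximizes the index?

copper

Putting every candidate on a common basis:
  brass: E = 99.08 GPa, ρ = 8510 kg/m³, cost = 5.810 $/kg
  copper: E = 118.4 GPa, ρ = 8925 kg/m³, cost = 6.020 $/kg
  PEEK: E = 4.178 GPa, ρ = 1320 kg/m³, cost = 94.80 $/kg
  epoxy: E = 3.380 GPa, ρ = 1169 kg/m³, cost = 10.70 $/kg
  molybdenum: E = 331.0 GPa, ρ = 10200 kg/m³, cost = 30.86 $/kg
  copper: M = 2.20 MN·m per $
  brass: M = 2.00 MN·m per $
  molybdenum: M = 1.05 MN·m per $
  epoxy: M = 0.270 MN·m per $
  PEEK: M = 0.0334 MN·m per $
Copper has the largest M.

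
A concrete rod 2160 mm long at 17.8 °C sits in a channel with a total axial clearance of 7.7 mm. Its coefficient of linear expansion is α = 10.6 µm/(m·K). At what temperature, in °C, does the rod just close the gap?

354 °C

α·L₀·ΔT = 7.7 mm ⇒ ΔT = 7.7 / (10.6×10⁻⁶ × 2160.0) = 336.3 K.
T = 17.8 + 336.3 = 354.1 °C.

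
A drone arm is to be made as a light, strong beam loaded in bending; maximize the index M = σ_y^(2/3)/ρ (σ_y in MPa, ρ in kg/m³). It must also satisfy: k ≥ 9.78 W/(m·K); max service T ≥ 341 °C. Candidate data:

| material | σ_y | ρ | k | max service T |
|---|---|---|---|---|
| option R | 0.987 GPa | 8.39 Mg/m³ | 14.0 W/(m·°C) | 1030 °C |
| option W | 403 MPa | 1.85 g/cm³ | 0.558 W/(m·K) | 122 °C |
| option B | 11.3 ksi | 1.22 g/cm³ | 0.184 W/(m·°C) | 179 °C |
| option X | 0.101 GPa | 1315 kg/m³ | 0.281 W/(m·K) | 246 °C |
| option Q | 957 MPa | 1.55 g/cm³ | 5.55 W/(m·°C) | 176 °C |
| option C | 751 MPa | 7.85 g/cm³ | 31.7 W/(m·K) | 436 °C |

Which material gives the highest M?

Screen on constraints: k ≥ 9.78 W/(m·K); max service T ≥ 341 °C. Survivors: option R, option C.
In SI units:
  option R: σ_y = 987.0 MPa, ρ = 8390 kg/m³
  option C: σ_y = 751.0 MPa, ρ = 7850 kg/m³
  option R: M = 11.8×10⁻³
  option C: M = 10.5×10⁻³
Option R ranks first.

option R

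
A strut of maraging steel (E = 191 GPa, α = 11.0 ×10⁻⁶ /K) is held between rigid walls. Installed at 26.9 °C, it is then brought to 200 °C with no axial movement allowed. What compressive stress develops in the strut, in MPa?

364 MPa

ΔT = 173.1 K. Constrained thermal stress σ = E·α·ΔT = 191.0×10³ MPa × 11.0×10⁻⁶ × 173.1 = 364 MPa (compressive).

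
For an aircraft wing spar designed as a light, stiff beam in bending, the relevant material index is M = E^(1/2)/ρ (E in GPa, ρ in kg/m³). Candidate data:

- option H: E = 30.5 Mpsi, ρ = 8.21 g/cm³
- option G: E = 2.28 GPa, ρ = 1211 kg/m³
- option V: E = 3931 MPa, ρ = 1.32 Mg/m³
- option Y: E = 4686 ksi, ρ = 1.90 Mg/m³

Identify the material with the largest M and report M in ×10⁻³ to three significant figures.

option Y, M = 2.99×10⁻³

Putting every candidate on a common basis:
  option H: E = 210.3 GPa, ρ = 8210 kg/m³
  option G: E = 2.280 GPa, ρ = 1211 kg/m³
  option V: E = 3.931 GPa, ρ = 1320 kg/m³
  option Y: E = 32.31 GPa, ρ = 1900 kg/m³
  option Y: M = 2.99×10⁻³
  option H: M = 1.77×10⁻³
  option V: M = 1.50×10⁻³
  option G: M = 1.25×10⁻³
Highest index: option Y.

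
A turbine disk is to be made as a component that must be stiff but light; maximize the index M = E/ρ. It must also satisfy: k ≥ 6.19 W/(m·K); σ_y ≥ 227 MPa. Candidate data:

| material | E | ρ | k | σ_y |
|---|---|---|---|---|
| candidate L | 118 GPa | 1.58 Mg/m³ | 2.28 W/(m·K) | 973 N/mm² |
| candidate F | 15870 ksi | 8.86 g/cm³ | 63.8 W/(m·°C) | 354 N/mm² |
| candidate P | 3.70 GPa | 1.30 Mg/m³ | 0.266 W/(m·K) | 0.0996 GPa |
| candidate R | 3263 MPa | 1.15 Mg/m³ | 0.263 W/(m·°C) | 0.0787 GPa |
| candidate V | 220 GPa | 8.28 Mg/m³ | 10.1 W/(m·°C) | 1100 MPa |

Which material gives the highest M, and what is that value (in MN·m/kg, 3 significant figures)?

candidate V, M = 26.6 MN·m/kg

Screen on constraints: k ≥ 6.19 W/(m·K); σ_y ≥ 227 MPa. Survivors: candidate F, candidate V.
After converting to SI:
  candidate F: E = 109.4 GPa, ρ = 8860 kg/m³
  candidate V: E = 220.0 GPa, ρ = 8280 kg/m³
  candidate V: M = 26.6 MN·m/kg
  candidate F: M = 12.3 MN·m/kg
The maximum is for candidate V.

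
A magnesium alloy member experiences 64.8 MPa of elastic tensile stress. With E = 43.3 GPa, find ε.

ε = σ/E = 64.8 / 43300 = 1.50×10⁻³.

1.50×10⁻³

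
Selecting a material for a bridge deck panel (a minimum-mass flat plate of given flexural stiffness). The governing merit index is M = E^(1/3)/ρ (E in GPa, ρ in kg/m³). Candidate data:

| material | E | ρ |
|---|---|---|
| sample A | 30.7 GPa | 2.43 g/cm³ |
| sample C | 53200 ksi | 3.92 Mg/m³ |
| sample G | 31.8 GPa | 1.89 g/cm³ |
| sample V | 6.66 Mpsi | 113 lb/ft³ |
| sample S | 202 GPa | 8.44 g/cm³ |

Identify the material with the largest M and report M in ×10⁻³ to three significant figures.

Convert each candidate to consistent units, then evaluate M:
  sample A: E = 30.70 GPa, ρ = 2430 kg/m³
  sample C: E = 366.8 GPa, ρ = 3920 kg/m³
  sample G: E = 31.80 GPa, ρ = 1890 kg/m³
  sample V: E = 45.92 GPa, ρ = 1810 kg/m³
  sample S: E = 202.0 GPa, ρ = 8440 kg/m³
  sample V: M = 1.98×10⁻³
  sample C: M = 1.83×10⁻³
  sample G: M = 1.68×10⁻³
  sample A: M = 1.29×10⁻³
  sample S: M = 0.695×10⁻³
The maximum is for sample V.

sample V, M = 1.98×10⁻³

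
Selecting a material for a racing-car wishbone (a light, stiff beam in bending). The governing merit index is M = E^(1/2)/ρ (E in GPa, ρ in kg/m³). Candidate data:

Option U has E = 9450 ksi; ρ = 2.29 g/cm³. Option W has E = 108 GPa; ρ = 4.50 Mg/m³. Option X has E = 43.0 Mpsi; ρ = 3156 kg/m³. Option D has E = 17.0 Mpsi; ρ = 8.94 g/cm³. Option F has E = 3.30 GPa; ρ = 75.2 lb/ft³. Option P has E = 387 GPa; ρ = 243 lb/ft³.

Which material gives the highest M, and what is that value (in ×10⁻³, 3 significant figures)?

option X, M = 5.46×10⁻³

Putting every candidate on a common basis:
  option U: E = 65.16 GPa, ρ = 2290 kg/m³
  option W: E = 108.0 GPa, ρ = 4500 kg/m³
  option X: E = 296.5 GPa, ρ = 3156 kg/m³
  option D: E = 117.2 GPa, ρ = 8940 kg/m³
  option F: E = 3.300 GPa, ρ = 1205 kg/m³
  option P: E = 387.0 GPa, ρ = 3892 kg/m³
  option X: M = 5.46×10⁻³
  option P: M = 5.05×10⁻³
  option U: M = 3.52×10⁻³
  option W: M = 2.31×10⁻³
  option F: M = 1.51×10⁻³
  option D: M = 1.21×10⁻³
Option X has the largest M.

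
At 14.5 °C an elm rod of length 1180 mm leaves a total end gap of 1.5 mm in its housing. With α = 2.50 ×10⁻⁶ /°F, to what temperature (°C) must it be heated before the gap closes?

297 °C

α = 2.50×10⁻⁶/°F × 9/5 = 4.50×10⁻⁶/K.
α·L₀·ΔT = 1.5 mm ⇒ ΔT = 1.5 / (4.50×10⁻⁶ × 1180.0) = 282.5 K.
T = 14.5 + 282.5 = 297.0 °C.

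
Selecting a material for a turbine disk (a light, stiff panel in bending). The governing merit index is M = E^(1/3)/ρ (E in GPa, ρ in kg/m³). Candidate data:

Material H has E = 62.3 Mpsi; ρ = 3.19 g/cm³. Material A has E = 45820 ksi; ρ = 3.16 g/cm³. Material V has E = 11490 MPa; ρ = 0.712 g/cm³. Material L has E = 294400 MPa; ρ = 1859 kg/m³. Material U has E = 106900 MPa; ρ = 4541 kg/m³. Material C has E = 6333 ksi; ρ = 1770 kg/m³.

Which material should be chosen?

material L

After converting to SI:
  material H: E = 429.5 GPa, ρ = 3190 kg/m³
  material A: E = 315.9 GPa, ρ = 3160 kg/m³
  material V: E = 11.49 GPa, ρ = 712.0 kg/m³
  material L: E = 294.4 GPa, ρ = 1859 kg/m³
  material U: E = 106.9 GPa, ρ = 4541 kg/m³
  material C: E = 43.66 GPa, ρ = 1770 kg/m³
  material L: M = 3.58×10⁻³
  material V: M = 3.17×10⁻³
  material H: M = 2.37×10⁻³
  material A: M = 2.16×10⁻³
  material C: M = 1.99×10⁻³
  material U: M = 1.05×10⁻³
Material L ranks first.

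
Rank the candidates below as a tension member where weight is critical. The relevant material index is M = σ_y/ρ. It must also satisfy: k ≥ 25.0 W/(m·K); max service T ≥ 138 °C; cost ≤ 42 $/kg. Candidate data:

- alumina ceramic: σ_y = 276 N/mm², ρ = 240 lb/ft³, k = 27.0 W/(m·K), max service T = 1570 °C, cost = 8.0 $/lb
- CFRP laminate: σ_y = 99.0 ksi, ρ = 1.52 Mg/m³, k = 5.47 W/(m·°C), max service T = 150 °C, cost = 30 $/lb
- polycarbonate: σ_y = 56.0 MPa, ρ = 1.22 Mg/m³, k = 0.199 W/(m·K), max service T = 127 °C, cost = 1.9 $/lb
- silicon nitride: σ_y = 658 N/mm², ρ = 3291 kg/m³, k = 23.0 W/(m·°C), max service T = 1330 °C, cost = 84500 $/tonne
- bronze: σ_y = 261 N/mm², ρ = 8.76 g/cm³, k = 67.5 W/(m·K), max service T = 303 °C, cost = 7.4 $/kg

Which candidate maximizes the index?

alumina ceramic

Screen on constraints: k ≥ 25.0 W/(m·K); max service T ≥ 138 °C; cost ≤ 42 $/kg. Survivors: alumina ceramic, bronze.
Putting every candidate on a common basis:
  alumina ceramic: σ_y = 276.0 MPa, ρ = 3844 kg/m³
  bronze: σ_y = 261.0 MPa, ρ = 8760 kg/m³
  alumina ceramic: M = 71.8 kN·m/kg
  bronze: M = 29.8 kN·m/kg
The maximum is for alumina ceramic.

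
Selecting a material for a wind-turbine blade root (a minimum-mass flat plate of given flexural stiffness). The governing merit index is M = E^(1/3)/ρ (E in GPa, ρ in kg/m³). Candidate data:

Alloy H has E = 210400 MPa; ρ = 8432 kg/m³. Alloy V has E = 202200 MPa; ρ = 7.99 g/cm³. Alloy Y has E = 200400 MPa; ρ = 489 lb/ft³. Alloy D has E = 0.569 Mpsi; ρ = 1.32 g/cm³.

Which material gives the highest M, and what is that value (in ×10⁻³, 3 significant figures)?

alloy D, M = 1.19×10⁻³

Convert each candidate to consistent units, then evaluate M:
  alloy H: E = 210.4 GPa, ρ = 8432 kg/m³
  alloy V: E = 202.2 GPa, ρ = 7990 kg/m³
  alloy Y: E = 200.4 GPa, ρ = 7833 kg/m³
  alloy D: E = 3.923 GPa, ρ = 1320 kg/m³
  alloy D: M = 1.19×10⁻³
  alloy Y: M = 0.747×10⁻³
  alloy V: M = 0.735×10⁻³
  alloy H: M = 0.705×10⁻³
The maximum is for alloy D.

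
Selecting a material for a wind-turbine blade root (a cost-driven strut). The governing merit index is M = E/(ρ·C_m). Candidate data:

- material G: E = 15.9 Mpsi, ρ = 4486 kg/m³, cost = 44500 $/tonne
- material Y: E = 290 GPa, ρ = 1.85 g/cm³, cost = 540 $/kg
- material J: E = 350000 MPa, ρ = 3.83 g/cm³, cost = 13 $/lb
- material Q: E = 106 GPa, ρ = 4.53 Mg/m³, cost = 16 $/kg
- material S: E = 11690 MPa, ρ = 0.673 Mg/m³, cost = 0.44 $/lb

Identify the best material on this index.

material S

Normalizing units and computing the index:
  material G: E = 109.6 GPa, ρ = 4486 kg/m³, cost = 44.50 $/kg
  material Y: E = 290.0 GPa, ρ = 1850 kg/m³, cost = 540.0 $/kg
  material J: E = 350.0 GPa, ρ = 3830 kg/m³, cost = 28.66 $/kg
  material Q: E = 106.0 GPa, ρ = 4530 kg/m³, cost = 16.00 $/kg
  material S: E = 11.69 GPa, ρ = 673.0 kg/m³, cost = 0.9700 $/kg
  material S: M = 17.9 MN·m per $
  material J: M = 3.19 MN·m per $
  material Q: M = 1.46 MN·m per $
  material G: M = 0.549 MN·m per $
  material Y: M = 0.290 MN·m per $
Material S has the largest M.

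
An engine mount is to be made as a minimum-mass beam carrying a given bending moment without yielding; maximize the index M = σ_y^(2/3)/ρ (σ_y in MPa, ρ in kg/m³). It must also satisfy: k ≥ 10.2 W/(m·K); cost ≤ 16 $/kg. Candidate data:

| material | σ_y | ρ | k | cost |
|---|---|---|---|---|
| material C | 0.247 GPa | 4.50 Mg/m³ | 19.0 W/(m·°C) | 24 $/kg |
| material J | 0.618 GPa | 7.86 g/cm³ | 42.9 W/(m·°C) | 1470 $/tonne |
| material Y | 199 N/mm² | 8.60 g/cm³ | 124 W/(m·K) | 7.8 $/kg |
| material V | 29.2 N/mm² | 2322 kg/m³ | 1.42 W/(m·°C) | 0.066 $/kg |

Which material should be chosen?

material J

Screen on constraints: k ≥ 10.2 W/(m·K); cost ≤ 16 $/kg. Survivors: material J, material Y.
After converting to SI:
  material J: σ_y = 618.0 MPa, ρ = 7860 kg/m³
  material Y: σ_y = 199.0 MPa, ρ = 8600 kg/m³
  material J: M = 9.23×10⁻³
  material Y: M = 3.96×10⁻³
Material J has the largest M.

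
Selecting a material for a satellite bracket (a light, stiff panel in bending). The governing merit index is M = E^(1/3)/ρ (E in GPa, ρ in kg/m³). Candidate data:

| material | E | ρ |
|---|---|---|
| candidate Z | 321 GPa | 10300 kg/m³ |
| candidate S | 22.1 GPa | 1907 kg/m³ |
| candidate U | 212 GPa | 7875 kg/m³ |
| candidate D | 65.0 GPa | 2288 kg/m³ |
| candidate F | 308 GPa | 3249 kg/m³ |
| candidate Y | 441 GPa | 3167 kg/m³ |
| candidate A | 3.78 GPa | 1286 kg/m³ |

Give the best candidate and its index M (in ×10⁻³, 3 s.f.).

candidate Y, M = 2.40×10⁻³

Per-candidate index values:
  candidate Y: M = 2.40×10⁻³
  candidate F: M = 2.08×10⁻³
  candidate D: M = 1.76×10⁻³
  candidate S: M = 1.47×10⁻³
  candidate A: M = 1.21×10⁻³
  candidate U: M = 0.757×10⁻³
  candidate Z: M = 0.665×10⁻³
Highest index: candidate Y.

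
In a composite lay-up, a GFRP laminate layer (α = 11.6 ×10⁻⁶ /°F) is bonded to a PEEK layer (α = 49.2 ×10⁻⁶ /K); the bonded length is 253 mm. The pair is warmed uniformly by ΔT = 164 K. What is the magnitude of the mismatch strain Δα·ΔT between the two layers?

4.64×10⁻³

GFRP laminate: α = 11.6×10⁻⁶/°F × 9/5 = 20.9×10⁻⁶/K.
Δα = |20.9 − 49.2|×10⁻⁶/K = 28.3×10⁻⁶/K.
Mismatch strain = Δα·ΔT = 28.3×10⁻⁶ × 164.0 = 4.64×10⁻³.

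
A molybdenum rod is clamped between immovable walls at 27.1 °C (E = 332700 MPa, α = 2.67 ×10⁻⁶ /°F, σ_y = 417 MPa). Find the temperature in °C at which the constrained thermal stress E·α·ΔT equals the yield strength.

288 °C

E = 332700 MPa = 332.7 GPa.
α = 2.67×10⁻⁶/°F × 9/5 = 4.81×10⁻⁶/K.
E·α·ΔT = 417.0 MPa ⇒ ΔT = 417.0 / (332.7×10³ × 4.81×10⁻⁶) = 260.8 K.
T = 27.1 + 260.8 = 287.9 °C.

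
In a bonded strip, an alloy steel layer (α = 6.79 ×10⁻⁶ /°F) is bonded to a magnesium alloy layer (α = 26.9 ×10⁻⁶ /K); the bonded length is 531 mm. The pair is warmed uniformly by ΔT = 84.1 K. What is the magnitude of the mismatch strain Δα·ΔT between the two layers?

alloy steel: α = 6.79×10⁻⁶/°F × 9/5 = 12.2×10⁻⁶/K.
Δα = |12.2 − 26.9|×10⁻⁶/K = 14.7×10⁻⁶/K.
Mismatch strain = Δα·ΔT = 14.7×10⁻⁶ × 84.1 = 1.23×10⁻³.

1.23×10⁻³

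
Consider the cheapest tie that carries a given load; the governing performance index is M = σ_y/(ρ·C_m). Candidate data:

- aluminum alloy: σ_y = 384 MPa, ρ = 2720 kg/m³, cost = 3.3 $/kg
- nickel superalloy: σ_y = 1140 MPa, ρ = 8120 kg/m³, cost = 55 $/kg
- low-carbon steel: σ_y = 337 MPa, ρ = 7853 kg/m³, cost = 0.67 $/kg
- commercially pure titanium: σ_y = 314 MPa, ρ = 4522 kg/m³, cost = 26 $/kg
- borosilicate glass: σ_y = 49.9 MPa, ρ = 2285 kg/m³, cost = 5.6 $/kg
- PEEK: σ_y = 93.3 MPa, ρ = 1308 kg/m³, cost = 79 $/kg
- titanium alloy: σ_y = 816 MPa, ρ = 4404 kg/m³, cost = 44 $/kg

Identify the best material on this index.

Computing M directly (units already consistent):
  low-carbon steel: M = 64.1 kN·m per $
  aluminum alloy: M = 42.8 kN·m per $
  titanium alloy: M = 4.21 kN·m per $
  borosilicate glass: M = 3.90 kN·m per $
  commercially pure titanium: M = 2.67 kN·m per $
  nickel superalloy: M = 2.55 kN·m per $
  PEEK: M = 0.903 kN·m per $
Low-carbon steel has the largest M.

low-carbon steel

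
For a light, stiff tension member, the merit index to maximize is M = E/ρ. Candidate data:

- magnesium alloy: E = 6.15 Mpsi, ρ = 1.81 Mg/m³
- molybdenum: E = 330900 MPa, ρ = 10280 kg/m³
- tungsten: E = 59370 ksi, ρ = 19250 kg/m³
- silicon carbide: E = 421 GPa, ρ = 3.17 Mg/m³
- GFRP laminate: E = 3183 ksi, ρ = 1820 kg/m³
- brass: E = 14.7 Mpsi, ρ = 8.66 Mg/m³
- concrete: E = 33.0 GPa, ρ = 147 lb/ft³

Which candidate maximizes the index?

Normalizing units and computing the index:
  magnesium alloy: E = 42.40 GPa, ρ = 1810 kg/m³
  molybdenum: E = 330.9 GPa, ρ = 10280 kg/m³
  tungsten: E = 409.3 GPa, ρ = 19250 kg/m³
  silicon carbide: E = 421.0 GPa, ρ = 3170 kg/m³
  GFRP laminate: E = 21.95 GPa, ρ = 1820 kg/m³
  brass: E = 101.4 GPa, ρ = 8660 kg/m³
  concrete: E = 33.00 GPa, ρ = 2355 kg/m³
  silicon carbide: M = 133 MN·m/kg
  molybdenum: M = 32.2 MN·m/kg
  magnesium alloy: M = 23.4 MN·m/kg
  tungsten: M = 21.3 MN·m/kg
  concrete: M = 14.0 MN·m/kg
  GFRP laminate: M = 12.1 MN·m/kg
  brass: M = 11.7 MN·m/kg
Highest index: silicon carbide.

silicon carbide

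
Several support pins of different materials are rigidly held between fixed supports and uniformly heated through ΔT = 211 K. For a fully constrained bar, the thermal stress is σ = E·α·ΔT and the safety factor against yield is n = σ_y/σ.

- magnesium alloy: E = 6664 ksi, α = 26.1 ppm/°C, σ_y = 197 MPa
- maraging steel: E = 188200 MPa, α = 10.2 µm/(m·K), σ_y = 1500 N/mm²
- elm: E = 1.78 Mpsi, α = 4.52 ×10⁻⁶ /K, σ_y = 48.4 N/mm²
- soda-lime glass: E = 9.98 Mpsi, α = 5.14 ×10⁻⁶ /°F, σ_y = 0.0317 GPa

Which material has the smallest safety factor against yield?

soda-lime glass

Per material, after unit conversion:
  magnesium alloy: E = 45.95, α = 26.1, σ_y = 197.0 → σ = 253 MPa, n = 0.779
  maraging steel: E = 188.2, α = 10.2, σ_y = 1500 → σ = 405 MPa, n = 3.70
  elm: E = 12.27, α = 4.52, σ_y = 48.40 → σ = 11.7 MPa, n = 4.14
  soda-lime glass: E = 68.81, α = 9.25, σ_y = 31.70 → σ = 134 MPa, n = 0.236
Smallest n: soda-lime glass with n = 0.236.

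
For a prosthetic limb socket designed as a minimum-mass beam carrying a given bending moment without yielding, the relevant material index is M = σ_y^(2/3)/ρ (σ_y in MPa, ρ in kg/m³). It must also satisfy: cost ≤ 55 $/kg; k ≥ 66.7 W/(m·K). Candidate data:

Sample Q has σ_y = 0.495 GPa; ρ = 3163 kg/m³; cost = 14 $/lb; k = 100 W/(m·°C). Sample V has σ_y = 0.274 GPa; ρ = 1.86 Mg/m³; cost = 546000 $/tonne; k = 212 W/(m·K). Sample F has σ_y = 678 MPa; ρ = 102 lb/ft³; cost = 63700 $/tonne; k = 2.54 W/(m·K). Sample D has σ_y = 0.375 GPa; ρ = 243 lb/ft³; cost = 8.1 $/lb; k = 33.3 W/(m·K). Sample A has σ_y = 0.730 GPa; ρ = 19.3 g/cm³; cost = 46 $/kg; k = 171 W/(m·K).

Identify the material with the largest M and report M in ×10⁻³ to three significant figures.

Screen on constraints: cost ≤ 55 $/kg; k ≥ 66.7 W/(m·K). Survivors: sample Q, sample A.
Convert each candidate to consistent units, then evaluate M:
  sample Q: σ_y = 495.0 MPa, ρ = 3163 kg/m³
  sample A: σ_y = 730.0 MPa, ρ = 19300 kg/m³
  sample Q: M = 19.8×10⁻³
  sample A: M = 4.20×10⁻³
The maximum is for sample Q.

sample Q, M = 19.8×10⁻³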